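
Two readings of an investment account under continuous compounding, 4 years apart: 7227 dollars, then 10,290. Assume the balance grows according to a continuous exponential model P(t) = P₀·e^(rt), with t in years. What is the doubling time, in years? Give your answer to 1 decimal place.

doubling time ≈ 7.8 years

r = ln(10290/7227) / 4 = ln(1.42383) / 4 ≈ 0.088337 per year
doubling time = ln 2 / |r| = 0.69315 / 0.088337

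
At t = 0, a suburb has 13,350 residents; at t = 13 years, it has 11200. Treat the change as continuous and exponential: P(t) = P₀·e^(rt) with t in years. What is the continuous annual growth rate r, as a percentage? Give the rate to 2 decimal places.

11200 = 13350 · e^(r·13)
e^(13r) = 11200/13350 = 0.83895
r = ln(0.83895) / 13 = -0.1756 / 13

r ≈ -1.35% per year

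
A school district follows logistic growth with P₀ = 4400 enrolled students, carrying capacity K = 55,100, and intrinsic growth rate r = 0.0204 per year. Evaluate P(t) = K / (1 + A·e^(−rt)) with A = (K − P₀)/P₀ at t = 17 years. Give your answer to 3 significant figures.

≈ 6,020 enrolled students

A = (55100 − 4400)/4400 = 11.52273
P(17) = 55100 / (1 + 11.52273·e^(−0.0204·17)) = 55100 / (1 + 11.52273·0.706947)
= 55100 / 9.14595 ≈ 6024.52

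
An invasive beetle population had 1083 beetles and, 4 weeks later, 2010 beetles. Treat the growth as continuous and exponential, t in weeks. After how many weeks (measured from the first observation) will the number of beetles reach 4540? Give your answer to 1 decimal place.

t ≈ 9.3 weeks

r = ln(2010/1083) / 4 ≈ 0.1546 per week
t = ln(4540/1083) / r = 1.43319 / 0.1546 ≈ 9.27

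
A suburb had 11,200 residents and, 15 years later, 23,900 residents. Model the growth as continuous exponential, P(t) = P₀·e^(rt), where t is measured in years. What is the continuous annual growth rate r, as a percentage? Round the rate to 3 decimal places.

23900 = 11200 · e^(r·15)
e^(15r) = 23900/11200 = 2.13393
r = ln(2.13393) / 15 = 0.75796 / 15

r ≈ 5.053% per year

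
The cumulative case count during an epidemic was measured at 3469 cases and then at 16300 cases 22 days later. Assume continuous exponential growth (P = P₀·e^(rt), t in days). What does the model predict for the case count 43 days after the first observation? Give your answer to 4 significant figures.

r = ln(16300/3469) / 22 ≈ 0.070332 per day
P(43) = 3469 · e^(0.070332·43) = 3469 · 20.57889 ≈ 71388.16

≈ 71,390 cases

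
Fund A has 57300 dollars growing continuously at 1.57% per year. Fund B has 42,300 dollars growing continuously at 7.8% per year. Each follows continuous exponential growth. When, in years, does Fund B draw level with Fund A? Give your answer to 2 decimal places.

57300·e^(0.0157t) = 42300·e^(0.078t)
57300/42300 = e^((0.078 − 0.0157)t) → ln(1.35461) = 0.0623·t
t = 0.30351 / 0.0623

t ≈ 4.87 years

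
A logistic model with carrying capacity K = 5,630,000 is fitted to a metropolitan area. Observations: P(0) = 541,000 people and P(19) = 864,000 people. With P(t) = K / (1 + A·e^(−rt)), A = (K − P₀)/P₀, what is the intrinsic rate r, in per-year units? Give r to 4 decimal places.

A = (5630000 − 541000)/541000 = 9.40665
864000 = 5630000/(1 + 9.40665·e^(−r·19)) → e^(−19r) = (6.5162 − 1)/9.40665 = 0.586415
r = −ln(0.586415)/19 = 0.53373/19

r ≈ 0.0281 per year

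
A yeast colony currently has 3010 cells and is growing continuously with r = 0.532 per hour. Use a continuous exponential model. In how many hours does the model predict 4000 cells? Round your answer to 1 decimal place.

t ≈ 0.5 hours

4000 = 3010 · e^(0.532·t)
t = ln(4000/3010) / 0.532 = ln(1.3289) / 0.532 = 0.28435 / 0.532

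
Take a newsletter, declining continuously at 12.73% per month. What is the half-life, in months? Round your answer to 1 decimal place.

half-life = ln(2) / |r| = 0.69315 / 0.1273

half-life ≈ 5.4 months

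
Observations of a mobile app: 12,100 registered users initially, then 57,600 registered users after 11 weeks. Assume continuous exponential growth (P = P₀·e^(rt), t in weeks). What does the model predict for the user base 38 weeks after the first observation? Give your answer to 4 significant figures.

≈ 2,653,000 registered users

r = ln(57600/12100) / 11 ≈ 0.141847 per week
P(38) = 12100 · e^(0.141847·38) = 12100 · 219.24425 ≈ 2652855.41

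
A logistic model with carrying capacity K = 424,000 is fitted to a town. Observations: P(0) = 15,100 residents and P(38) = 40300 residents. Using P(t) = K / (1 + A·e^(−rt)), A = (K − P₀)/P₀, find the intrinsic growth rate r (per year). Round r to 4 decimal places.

A = (424000 − 15100)/15100 = 27.07947
40300 = 424000/(1 + 27.07947·e^(−r·38)) → e^(−38r) = (10.52109 − 1)/27.07947 = 0.351598
r = −ln(0.351598)/38 = 1.04527/38

r ≈ 0.0275 per year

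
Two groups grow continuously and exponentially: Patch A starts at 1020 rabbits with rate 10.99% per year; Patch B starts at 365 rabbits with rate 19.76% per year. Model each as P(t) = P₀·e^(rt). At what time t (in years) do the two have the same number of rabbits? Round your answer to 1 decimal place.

1020·e^(0.1099t) = 365·e^(0.1976t)
1020/365 = e^((0.1976 − 0.1099)t) → ln(2.79452) = 0.0877·t
t = 1.02766 / 0.0877

t ≈ 11.7 years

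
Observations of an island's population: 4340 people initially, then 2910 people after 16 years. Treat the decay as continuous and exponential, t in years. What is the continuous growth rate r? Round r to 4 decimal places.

2910 = 4340 · e^(r·16)
e^(16r) = 2910/4340 = 0.67051
r = ln(0.67051) / 16 = -0.39972 / 16

r ≈ -0.0250 per year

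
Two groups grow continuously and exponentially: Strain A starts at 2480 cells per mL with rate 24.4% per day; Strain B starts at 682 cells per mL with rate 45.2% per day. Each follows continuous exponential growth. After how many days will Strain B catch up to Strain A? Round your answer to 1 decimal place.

2480·e^(0.244t) = 682·e^(0.452t)
2480/682 = e^((0.452 − 0.244)t) → ln(3.63636) = 0.208·t
t = 1.29098 / 0.208

t ≈ 6.2 days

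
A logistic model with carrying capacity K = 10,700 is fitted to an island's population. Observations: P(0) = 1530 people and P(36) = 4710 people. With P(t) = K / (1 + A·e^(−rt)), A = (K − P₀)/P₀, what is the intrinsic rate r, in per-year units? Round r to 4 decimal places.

r ≈ 0.0431 per year

A = (10700 − 1530)/1530 = 5.99346
4710 = 10700/(1 + 5.99346·e^(−r·36)) → e^(−36r) = (2.27176 − 1)/5.99346 = 0.212192
r = −ln(0.212192)/36 = 1.55027/36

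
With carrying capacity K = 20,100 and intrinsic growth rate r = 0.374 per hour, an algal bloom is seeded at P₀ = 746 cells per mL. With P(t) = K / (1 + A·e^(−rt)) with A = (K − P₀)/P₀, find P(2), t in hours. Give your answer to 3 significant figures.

≈ 1,510 cells per mL

A = (20100 − 746)/746 = 25.9437
P(2) = 20100 / (1 + 25.9437·e^(−0.374·2)) = 20100 / (1 + 25.9437·0.473312)
= 20100 / 13.27947 ≈ 1513.61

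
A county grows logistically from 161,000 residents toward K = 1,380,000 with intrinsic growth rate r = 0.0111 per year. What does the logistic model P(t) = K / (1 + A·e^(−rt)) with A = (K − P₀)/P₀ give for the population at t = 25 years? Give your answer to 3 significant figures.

≈ 205,000 residents

A = (1380000 − 161000)/161000 = 7.57143
P(25) = 1380000 / (1 + 7.57143·e^(−0.0111·25)) = 1380000 / (1 + 7.57143·0.757676)
= 1380000 / 6.73669 ≈ 204848.48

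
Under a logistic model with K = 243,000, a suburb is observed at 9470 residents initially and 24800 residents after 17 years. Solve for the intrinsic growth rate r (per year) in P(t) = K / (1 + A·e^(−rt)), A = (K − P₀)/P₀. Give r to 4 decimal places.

r ≈ 0.0606 per year

A = (243000 − 9470)/9470 = 24.65998
24800 = 243000/(1 + 24.65998·e^(−r·17)) → e^(−17r) = (9.79839 − 1)/24.65998 = 0.356788
r = −ln(0.356788)/17 = 1.03061/17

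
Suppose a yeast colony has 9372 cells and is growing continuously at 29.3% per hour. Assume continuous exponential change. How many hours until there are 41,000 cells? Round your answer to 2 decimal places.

41000 = 9372 · e^(0.293·t)
t = ln(41000/9372) / 0.293 = ln(4.37473) / 0.293 = 1.47585 / 0.293

t ≈ 5.04 hours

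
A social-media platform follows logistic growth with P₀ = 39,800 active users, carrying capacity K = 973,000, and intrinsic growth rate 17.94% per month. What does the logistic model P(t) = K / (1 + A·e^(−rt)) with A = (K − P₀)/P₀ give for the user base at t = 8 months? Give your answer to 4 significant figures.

A = (973000 − 39800)/39800 = 23.44724
P(8) = 973000 / (1 + 23.44724·e^(−0.1794·8)) = 973000 / (1 + 23.44724·0.238068)
= 973000 / 6.58203 ≈ 147826.72

≈ 147,800 active users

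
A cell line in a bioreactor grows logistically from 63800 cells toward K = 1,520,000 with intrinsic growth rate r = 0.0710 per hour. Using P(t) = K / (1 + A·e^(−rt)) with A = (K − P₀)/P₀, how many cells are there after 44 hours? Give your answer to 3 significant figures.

A = (1520000 − 63800)/63800 = 22.82445
P(44) = 1520000 / (1 + 22.82445·e^(−0.071·44)) = 1520000 / (1 + 22.82445·0.043981)
= 1520000 / 2.00384 ≈ 758543.69

≈ 759,000 cells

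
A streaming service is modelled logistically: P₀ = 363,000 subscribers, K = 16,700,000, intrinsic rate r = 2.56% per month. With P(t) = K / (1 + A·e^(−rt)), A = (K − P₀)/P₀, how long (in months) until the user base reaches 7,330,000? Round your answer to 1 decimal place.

t ≈ 139.1 months

A = (16700000 − 363000)/363000 = 45.00551
7330000 = 16700000/(1 + 45.00551·e^(−0.0256t)) → 1 + 45.00551·e^(−0.0256t) = 2.27831
e^(−0.0256t) = 0.028403 → t = ln(35.20708)/0.0256 = 3.56125/0.0256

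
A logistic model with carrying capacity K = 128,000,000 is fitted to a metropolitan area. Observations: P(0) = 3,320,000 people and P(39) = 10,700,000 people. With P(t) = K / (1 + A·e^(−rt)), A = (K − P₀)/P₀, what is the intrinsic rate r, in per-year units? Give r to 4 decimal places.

A = (128000000 − 3320000)/3320000 = 37.55422
10700000 = 128000000/(1 + 37.55422·e^(−r·39)) → e^(−39r) = (11.96262 − 1)/37.55422 = 0.291914
r = −ln(0.291914)/39 = 1.23129/39

r ≈ 0.0316 per year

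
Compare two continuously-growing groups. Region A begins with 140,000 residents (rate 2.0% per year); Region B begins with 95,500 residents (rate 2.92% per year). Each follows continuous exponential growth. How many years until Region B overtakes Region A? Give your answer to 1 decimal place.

t ≈ 41.6 years

140000·e^(0.02t) = 95500·e^(0.0292t)
140000/95500 = e^((0.0292 − 0.02)t) → ln(1.46597) = 0.0092·t
t = 0.38252 / 0.0092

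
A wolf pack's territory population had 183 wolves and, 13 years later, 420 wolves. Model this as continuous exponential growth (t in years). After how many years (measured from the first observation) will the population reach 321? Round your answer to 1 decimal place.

t ≈ 8.8 years

r = ln(420/183) / 13 ≈ 0.063905 per year
t = ln(321/183) / r = 0.56195 / 0.063905 ≈ 8.794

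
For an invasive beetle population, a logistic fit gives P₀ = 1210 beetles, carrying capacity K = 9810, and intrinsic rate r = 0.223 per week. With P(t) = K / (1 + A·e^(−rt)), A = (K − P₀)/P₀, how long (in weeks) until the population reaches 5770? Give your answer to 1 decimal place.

t ≈ 10.4 weeks

A = (9810 − 1210)/1210 = 7.10744
5770 = 9810/(1 + 7.10744·e^(−0.223t)) → 1 + 7.10744·e^(−0.223t) = 1.70017
e^(−0.223t) = 0.098513 → t = ln(10.15097)/0.223 = 2.31757/0.223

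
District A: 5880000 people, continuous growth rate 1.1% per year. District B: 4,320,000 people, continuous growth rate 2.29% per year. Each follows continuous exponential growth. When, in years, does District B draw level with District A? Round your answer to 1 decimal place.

5880000·e^(0.011t) = 4320000·e^(0.0229t)
5880000/4320000 = e^((0.0229 − 0.011)t) → ln(1.36111) = 0.0119·t
t = 0.3083 / 0.0119

t ≈ 25.9 years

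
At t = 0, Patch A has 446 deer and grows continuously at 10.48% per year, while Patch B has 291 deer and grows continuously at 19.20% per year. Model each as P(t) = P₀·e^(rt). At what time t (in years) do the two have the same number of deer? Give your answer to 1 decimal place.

t ≈ 4.9 years

446·e^(0.1048t) = 291·e^(0.192t)
446/291 = e^((0.192 − 0.1048)t) → ln(1.53265) = 0.0872·t
t = 0.427 / 0.0872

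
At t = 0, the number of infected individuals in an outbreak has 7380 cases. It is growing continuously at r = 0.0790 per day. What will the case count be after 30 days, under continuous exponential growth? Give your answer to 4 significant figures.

P(30) = 7380 · e^(0.079·30) = 7380 · e^(2.37)
= 7380 · 10.69739 ≈ 78946.76

≈ 78,950 cases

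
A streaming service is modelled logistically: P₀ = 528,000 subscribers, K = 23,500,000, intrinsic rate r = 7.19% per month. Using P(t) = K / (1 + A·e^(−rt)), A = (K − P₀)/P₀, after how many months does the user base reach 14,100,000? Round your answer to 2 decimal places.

t ≈ 58.11 months

A = (23500000 − 528000)/528000 = 43.50758
14100000 = 23500000/(1 + 43.50758·e^(−0.0719t)) → 1 + 43.50758·e^(−0.0719t) = 1.66667
e^(−0.0719t) = 0.015323 → t = ln(65.26136)/0.0719 = 4.1784/0.0719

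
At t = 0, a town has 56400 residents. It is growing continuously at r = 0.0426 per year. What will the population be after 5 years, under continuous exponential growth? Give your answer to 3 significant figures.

P(5) = 56400 · e^(0.0426·5) = 56400 · e^(0.213)
= 56400 · 1.23738 ≈ 69788.49

≈ 69,800 residents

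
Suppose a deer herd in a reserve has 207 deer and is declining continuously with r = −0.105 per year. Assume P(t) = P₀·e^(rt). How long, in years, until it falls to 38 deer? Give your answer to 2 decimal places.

t ≈ 16.14 years

38 = 207 · e^(-0.105·t)
t = ln(38/207) / -0.105 = ln(0.18357) / -0.105 = -1.69513 / -0.105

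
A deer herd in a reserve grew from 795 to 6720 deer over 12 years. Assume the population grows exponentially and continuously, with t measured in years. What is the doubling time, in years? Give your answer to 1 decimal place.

doubling time ≈ 3.9 years

r = ln(6720/795) / 12 = ln(8.45283) / 12 ≈ 0.177875 per year
doubling time = ln 2 / |r| = 0.69315 / 0.177875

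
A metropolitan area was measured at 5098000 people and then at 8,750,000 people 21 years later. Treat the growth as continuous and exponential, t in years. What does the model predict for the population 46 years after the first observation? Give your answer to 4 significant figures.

r = ln(8750000/5098000) / 21 ≈ 0.025724 per year
P(46) = 5098000 · e^(0.025724·46) = 5098000 · 3.26515 ≈ 16645757.19

≈ 16,650,000 people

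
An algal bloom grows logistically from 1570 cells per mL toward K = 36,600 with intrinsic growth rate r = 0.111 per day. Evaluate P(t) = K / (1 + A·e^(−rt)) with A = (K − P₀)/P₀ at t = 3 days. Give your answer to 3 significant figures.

A = (36600 − 1570)/1570 = 22.3121
P(3) = 36600 / (1 + 22.3121·e^(−0.111·3)) = 36600 / (1 + 22.3121·0.71677)
= 36600 / 16.99265 ≈ 2153.87

≈ 2,150 cells per mL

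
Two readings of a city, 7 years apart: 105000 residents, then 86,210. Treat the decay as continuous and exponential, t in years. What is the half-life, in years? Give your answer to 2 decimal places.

r = ln(86210/105000) / 7 = ln(0.82105) / 7 ≈ -0.028168 per year
half-life = ln 2 / |r| = 0.69315 / 0.028168

half-life ≈ 24.61 years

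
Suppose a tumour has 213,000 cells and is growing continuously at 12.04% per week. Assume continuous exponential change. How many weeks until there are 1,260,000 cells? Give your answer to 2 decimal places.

t ≈ 14.76 weeks

1260000 = 213000 · e^(0.1204·t)
t = ln(1260000/213000) / 0.1204 = ln(5.91549) / 0.1204 = 1.77757 / 0.1204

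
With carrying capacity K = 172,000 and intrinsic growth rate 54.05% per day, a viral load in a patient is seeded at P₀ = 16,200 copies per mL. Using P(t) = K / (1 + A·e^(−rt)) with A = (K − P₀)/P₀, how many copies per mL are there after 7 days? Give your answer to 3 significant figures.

A = (172000 − 16200)/16200 = 9.61728
P(7) = 172000 / (1 + 9.61728·e^(−0.5405·7)) = 172000 / (1 + 9.61728·0.022743)
= 172000 / 1.21873 ≈ 141131.05

≈ 141,000 copies per mL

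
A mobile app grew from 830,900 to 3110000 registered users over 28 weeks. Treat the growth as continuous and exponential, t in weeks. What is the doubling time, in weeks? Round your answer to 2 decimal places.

doubling time ≈ 14.70 weeks

r = ln(3110000/830900) / 28 = ln(3.74293) / 28 ≈ 0.047138 per week
doubling time = ln 2 / |r| = 0.69315 / 0.047138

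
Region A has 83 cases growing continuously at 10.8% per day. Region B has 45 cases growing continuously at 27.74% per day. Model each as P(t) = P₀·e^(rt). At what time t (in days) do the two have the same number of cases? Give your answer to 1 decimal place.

83·e^(0.108t) = 45·e^(0.2774t)
83/45 = e^((0.2774 − 0.108)t) → ln(1.84444) = 0.1694·t
t = 0.61218 / 0.1694

t ≈ 3.6 days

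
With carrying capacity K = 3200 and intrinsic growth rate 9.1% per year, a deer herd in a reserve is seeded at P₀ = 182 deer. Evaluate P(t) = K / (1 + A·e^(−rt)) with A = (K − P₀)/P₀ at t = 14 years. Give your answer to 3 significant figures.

A = (3200 − 182)/182 = 16.58242
P(14) = 3200 / (1 + 16.58242·e^(−0.091·14)) = 3200 / (1 + 16.58242·0.279711)
= 3200 / 5.63828 ≈ 567.55

≈ 568 deer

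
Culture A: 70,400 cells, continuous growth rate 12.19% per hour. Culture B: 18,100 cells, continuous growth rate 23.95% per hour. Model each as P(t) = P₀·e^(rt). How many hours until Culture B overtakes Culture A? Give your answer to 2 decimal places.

t ≈ 11.55 hours

70400·e^(0.1219t) = 18100·e^(0.2395t)
70400/18100 = e^((0.2395 − 0.1219)t) → ln(3.8895) = 0.1176·t
t = 1.35828 / 0.1176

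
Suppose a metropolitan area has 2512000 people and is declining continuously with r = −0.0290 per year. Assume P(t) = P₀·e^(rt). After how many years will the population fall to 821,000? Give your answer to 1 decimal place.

821000 = 2512000 · e^(-0.029·t)
t = ln(821000/2512000) / -0.029 = ln(0.32683) / -0.029 = -1.11831 / -0.029

t ≈ 38.6 years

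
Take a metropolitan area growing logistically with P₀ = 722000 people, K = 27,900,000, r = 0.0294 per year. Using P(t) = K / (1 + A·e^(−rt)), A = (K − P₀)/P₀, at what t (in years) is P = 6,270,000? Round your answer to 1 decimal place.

A = (27900000 − 722000)/722000 = 37.64266
6270000 = 27900000/(1 + 37.64266·e^(−0.0294t)) → 1 + 37.64266·e^(−0.0294t) = 4.44976
e^(−0.0294t) = 0.091645 → t = ln(10.91167)/0.0294 = 2.38983/0.0294

t ≈ 81.3 years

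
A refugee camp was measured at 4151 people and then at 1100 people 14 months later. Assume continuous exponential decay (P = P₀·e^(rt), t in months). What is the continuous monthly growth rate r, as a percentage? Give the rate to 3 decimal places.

r ≈ -9.486% per month

1100 = 4151 · e^(r·14)
e^(14r) = 1100/4151 = 0.265
r = ln(0.265) / 14 = -1.32804 / 14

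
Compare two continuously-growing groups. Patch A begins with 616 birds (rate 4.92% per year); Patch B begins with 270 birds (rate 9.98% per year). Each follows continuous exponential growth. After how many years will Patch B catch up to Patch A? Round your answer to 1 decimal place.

616·e^(0.0492t) = 270·e^(0.0998t)
616/270 = e^((0.0998 − 0.0492)t) → ln(2.28148) = 0.0506·t
t = 0.82483 / 0.0506

t ≈ 16.3 years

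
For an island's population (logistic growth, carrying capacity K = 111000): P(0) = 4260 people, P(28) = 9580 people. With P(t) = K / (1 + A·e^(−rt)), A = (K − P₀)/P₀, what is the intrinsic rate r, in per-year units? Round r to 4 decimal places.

A = (111000 − 4260)/4260 = 25.05634
9580 = 111000/(1 + 25.05634·e^(−r·28)) → e^(−28r) = (11.58664 − 1)/25.05634 = 0.422513
r = −ln(0.422513)/28 = 0.86153/28

r ≈ 0.0308 per year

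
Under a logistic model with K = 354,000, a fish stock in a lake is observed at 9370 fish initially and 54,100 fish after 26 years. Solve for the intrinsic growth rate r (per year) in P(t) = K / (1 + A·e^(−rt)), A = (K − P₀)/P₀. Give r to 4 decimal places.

r ≈ 0.0728 per year

A = (354000 − 9370)/9370 = 36.78015
54100 = 354000/(1 + 36.78015·e^(−r·26)) → e^(−26r) = (6.54344 − 1)/36.78015 = 0.150718
r = −ln(0.150718)/26 = 1.89234/26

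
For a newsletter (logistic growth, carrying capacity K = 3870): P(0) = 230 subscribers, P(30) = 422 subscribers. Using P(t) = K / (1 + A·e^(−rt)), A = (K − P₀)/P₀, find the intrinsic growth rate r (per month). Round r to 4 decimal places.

A = (3870 − 230)/230 = 15.82609
422 = 3870/(1 + 15.82609·e^(−r·30)) → e^(−30r) = (9.17062 − 1)/15.82609 = 0.516275
r = −ln(0.516275)/30 = 0.66112/30

r ≈ 0.0220 per month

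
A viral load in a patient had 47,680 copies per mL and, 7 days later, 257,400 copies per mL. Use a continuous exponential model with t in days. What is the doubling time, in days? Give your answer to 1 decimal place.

r = ln(257400/47680) / 7 = ln(5.39849) / 7 ≈ 0.240874 per day
doubling time = ln 2 / |r| = 0.69315 / 0.240874

doubling time ≈ 2.9 days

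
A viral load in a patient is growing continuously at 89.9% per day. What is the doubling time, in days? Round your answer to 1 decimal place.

doubling time ≈ 0.8 days

doubling time = ln(2) / |r| = 0.69315 / 0.899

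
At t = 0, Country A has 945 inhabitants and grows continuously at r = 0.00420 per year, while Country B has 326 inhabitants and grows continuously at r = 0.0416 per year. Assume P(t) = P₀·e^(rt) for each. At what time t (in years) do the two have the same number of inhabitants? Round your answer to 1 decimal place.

t ≈ 28.5 years

945·e^(0.0042t) = 326·e^(0.0416t)
945/326 = e^((0.0416 − 0.0042)t) → ln(2.89877) = 0.0374·t
t = 1.06429 / 0.0374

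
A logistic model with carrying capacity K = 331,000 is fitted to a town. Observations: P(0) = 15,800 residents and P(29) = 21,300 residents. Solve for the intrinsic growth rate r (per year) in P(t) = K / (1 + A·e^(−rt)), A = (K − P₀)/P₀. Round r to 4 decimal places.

A = (331000 − 15800)/15800 = 19.94937
21300 = 331000/(1 + 19.94937·e^(−r·29)) → e^(−29r) = (15.53991 − 1)/19.94937 = 0.72884
r = −ln(0.72884)/29 = 0.3163/29

r ≈ 0.0109 per year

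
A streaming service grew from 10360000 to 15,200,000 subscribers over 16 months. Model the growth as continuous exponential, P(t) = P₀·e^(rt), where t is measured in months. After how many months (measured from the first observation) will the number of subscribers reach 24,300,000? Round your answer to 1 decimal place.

t ≈ 35.6 months

r = ln(15200000/10360000) / 16 ≈ 0.023959 per month
t = ln(24300000/10360000) / r = 0.85252 / 0.023959 ≈ 35.583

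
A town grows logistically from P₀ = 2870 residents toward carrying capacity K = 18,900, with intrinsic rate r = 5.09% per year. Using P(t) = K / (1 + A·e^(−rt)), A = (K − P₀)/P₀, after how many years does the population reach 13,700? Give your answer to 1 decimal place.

A = (18900 − 2870)/2870 = 5.58537
13700 = 18900/(1 + 5.58537·e^(−0.0509t)) → 1 + 5.58537·e^(−0.0509t) = 1.37956
e^(−0.0509t) = 0.067957 → t = ln(14.71529)/0.0509 = 2.68889/0.0509

t ≈ 52.8 years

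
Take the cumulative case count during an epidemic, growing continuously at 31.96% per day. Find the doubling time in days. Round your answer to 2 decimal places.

doubling time ≈ 2.17 days

doubling time = ln(2) / |r| = 0.69315 / 0.3196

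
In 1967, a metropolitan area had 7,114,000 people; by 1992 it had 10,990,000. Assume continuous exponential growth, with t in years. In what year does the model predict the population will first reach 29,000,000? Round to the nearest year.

r = ln(10990000/7114000) / 25 = 0.43492/25 ≈ 0.017397 per year
t = ln(29000000/7114000) / r = 1.40523/0.017397 ≈ 80.78 years after 1967

year 2048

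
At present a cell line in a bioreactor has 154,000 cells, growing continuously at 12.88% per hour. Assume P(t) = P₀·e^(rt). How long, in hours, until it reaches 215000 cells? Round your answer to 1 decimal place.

215000 = 154000 · e^(0.1288·t)
t = ln(215000/154000) / 0.1288 = ln(1.3961) / 0.1288 = 0.33369 / 0.1288

t ≈ 2.6 hours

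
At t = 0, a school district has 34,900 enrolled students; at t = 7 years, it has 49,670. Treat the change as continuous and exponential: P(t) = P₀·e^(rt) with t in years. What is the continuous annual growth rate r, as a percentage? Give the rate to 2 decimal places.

r ≈ 5.04% per year

49670 = 34900 · e^(r·7)
e^(7r) = 49670/34900 = 1.42321
r = ln(1.42321) / 7 = 0.35291 / 7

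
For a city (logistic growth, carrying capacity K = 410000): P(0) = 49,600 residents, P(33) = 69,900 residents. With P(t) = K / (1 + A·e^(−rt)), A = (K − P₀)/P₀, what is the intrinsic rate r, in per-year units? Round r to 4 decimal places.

r ≈ 0.0122 per year

A = (410000 − 49600)/49600 = 7.26613
69900 = 410000/(1 + 7.26613·e^(−r·33)) → e^(−33r) = (5.86552 − 1)/7.26613 = 0.669617
r = −ln(0.669617)/33 = 0.40105/33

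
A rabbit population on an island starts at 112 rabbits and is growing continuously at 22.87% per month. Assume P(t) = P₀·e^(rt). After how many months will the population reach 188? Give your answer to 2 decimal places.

t ≈ 2.26 months

188 = 112 · e^(0.2287·t)
t = ln(188/112) / 0.2287 = ln(1.67857) / 0.2287 = 0.51794 / 0.2287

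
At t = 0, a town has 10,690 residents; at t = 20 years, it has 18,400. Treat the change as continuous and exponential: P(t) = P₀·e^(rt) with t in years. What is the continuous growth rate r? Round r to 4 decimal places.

18400 = 10690 · e^(r·20)
e^(20r) = 18400/10690 = 1.72123
r = ln(1.72123) / 20 = 0.54304 / 20

r ≈ 0.0272 per year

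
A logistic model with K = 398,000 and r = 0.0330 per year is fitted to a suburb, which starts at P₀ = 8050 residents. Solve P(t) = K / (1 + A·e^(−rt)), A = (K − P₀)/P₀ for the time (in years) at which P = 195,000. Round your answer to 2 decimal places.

t ≈ 116.37 years

A = (398000 − 8050)/8050 = 48.44099
195000 = 398000/(1 + 48.44099·e^(−0.033t)) → 1 + 48.44099·e^(−0.033t) = 2.04103
e^(−0.033t) = 0.021491 → t = ln(46.53199)/0.033 = 3.84014/0.033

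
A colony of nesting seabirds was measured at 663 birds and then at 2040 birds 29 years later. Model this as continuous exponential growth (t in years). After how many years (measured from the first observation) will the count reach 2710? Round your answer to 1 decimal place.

r = ln(2040/663) / 29 ≈ 0.038756 per year
t = ln(2710/663) / r = 1.40793 / 0.038756 ≈ 36.328

t ≈ 36.3 years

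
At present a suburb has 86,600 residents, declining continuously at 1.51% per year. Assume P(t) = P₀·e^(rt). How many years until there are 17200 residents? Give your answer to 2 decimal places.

17200 = 86600 · e^(-0.0151·t)
t = ln(17200/86600) / -0.0151 = ln(0.19861) / -0.0151 = -1.61639 / -0.0151

t ≈ 107.05 years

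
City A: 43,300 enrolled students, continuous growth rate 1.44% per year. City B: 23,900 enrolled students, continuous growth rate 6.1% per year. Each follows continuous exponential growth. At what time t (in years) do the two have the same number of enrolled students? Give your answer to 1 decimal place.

t ≈ 12.8 years

43300·e^(0.0144t) = 23900·e^(0.061t)
43300/23900 = e^((0.061 − 0.0144)t) → ln(1.81172) = 0.0466·t
t = 0.59427 / 0.0466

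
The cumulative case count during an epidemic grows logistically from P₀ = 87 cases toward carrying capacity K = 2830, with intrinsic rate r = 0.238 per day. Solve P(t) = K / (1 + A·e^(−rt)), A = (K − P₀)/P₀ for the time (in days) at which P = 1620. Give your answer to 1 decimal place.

t ≈ 15.7 days

A = (2830 − 87)/87 = 31.52874
1620 = 2830/(1 + 31.52874·e^(−0.238t)) → 1 + 31.52874·e^(−0.238t) = 1.74691
e^(−0.238t) = 0.02369 → t = ln(42.21203)/0.238 = 3.74271/0.238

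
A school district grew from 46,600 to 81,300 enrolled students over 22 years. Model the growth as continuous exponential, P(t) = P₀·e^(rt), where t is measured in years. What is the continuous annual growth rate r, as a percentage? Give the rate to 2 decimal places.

r ≈ 2.53% per year

81300 = 46600 · e^(r·22)
e^(22r) = 81300/46600 = 1.74464
r = ln(1.74464) / 22 = 0.55655 / 22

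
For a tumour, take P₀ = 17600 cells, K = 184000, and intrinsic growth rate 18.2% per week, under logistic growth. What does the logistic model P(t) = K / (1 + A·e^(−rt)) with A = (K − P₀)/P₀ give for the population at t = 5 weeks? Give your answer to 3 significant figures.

A = (184000 − 17600)/17600 = 9.45455
P(5) = 184000 / (1 + 9.45455·e^(−0.182·5)) = 184000 / (1 + 9.45455·0.402524)
= 184000 / 4.80568 ≈ 38288

≈ 38,300 cells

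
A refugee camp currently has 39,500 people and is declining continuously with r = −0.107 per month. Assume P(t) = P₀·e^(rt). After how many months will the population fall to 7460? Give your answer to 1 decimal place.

7460 = 39500 · e^(-0.107·t)
t = ln(7460/39500) / -0.107 = ln(0.18886) / -0.107 = -1.66675 / -0.107

t ≈ 15.6 months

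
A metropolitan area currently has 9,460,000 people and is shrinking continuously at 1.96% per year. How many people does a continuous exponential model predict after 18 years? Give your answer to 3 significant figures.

≈ 6,650,000 people

P(18) = 9460000 · e^(-0.0196·18) = 9460000 · e^(-0.3528)
= 9460000 · 0.70272 ≈ 6647709.66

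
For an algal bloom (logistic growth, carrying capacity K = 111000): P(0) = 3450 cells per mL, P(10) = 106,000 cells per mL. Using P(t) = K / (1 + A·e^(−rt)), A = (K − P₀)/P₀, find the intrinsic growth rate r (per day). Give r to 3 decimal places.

r ≈ 0.649 per day

A = (111000 − 3450)/3450 = 31.17391
106000 = 111000/(1 + 31.17391·e^(−r·10)) → e^(−10r) = (1.04717 − 1)/31.17391 = 0.001513
r = −ln(0.001513)/10 = 6.49358/10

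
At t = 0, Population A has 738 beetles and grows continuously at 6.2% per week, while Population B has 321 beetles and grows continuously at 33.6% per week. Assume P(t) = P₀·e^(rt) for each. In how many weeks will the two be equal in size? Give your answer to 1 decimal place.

t ≈ 3.0 weeks

738·e^(0.062t) = 321·e^(0.336t)
738/321 = e^((0.336 − 0.062)t) → ln(2.29907) = 0.274·t
t = 0.8325 / 0.274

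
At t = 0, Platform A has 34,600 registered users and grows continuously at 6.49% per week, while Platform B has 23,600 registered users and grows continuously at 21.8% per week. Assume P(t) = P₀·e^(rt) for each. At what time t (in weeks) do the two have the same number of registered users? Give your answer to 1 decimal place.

t ≈ 2.5 weeks

34600·e^(0.0649t) = 23600·e^(0.218t)
34600/23600 = e^((0.218 − 0.0649)t) → ln(1.4661) = 0.1531·t
t = 0.38261 / 0.1531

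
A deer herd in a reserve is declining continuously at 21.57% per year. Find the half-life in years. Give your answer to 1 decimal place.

half-life = ln(2) / |r| = 0.69315 / 0.2157

half-life ≈ 3.2 years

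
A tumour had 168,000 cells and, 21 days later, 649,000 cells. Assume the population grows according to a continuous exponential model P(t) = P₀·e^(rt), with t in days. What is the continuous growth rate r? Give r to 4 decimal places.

649000 = 168000 · e^(r·21)
e^(21r) = 649000/168000 = 3.8631
r = ln(3.8631) / 21 = 1.35147 / 21

r ≈ 0.0644 per day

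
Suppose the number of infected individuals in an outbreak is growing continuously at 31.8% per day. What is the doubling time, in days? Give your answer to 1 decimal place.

doubling time = ln(2) / |r| = 0.69315 / 0.318

doubling time ≈ 2.2 days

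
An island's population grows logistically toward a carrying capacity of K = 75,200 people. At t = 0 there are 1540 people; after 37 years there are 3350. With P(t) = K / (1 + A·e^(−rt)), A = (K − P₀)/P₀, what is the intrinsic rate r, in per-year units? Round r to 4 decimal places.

A = (75200 − 1540)/1540 = 47.83117
3350 = 75200/(1 + 47.83117·e^(−r·37)) → e^(−37r) = (22.44776 − 1)/47.83117 = 0.448406
r = −ln(0.448406)/37 = 0.80206/37

r ≈ 0.0217 per year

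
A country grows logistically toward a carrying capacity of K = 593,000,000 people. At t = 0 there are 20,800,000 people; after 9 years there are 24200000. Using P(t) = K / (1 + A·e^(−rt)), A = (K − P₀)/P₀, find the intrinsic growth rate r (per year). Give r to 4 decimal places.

r ≈ 0.0175 per year

A = (593000000 − 20800000)/20800000 = 27.50962
24200000 = 593000000/(1 + 27.50962·e^(−r·9)) → e^(−9r) = (24.50413 − 1)/27.50962 = 0.854397
r = −ln(0.854397)/9 = 0.15736/9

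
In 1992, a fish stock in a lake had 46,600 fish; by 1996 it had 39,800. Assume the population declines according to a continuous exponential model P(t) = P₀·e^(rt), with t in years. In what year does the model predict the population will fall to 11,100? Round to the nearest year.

year 2028

r = ln(39800/46600) / 4 = -0.15773/4 ≈ -0.039433 per year
t = ln(11100/46600) / r = -1.43466/-0.039433 ≈ 36.38 years after 1992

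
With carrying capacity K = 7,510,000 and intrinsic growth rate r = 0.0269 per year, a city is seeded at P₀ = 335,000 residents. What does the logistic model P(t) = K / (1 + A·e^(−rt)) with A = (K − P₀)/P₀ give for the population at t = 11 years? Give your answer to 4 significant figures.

≈ 443,500 residents

A = (7510000 − 335000)/335000 = 21.41791
P(11) = 7510000 / (1 + 21.41791·e^(−0.0269·11)) = 7510000 / (1 + 21.41791·0.743862)
= 7510000 / 16.93197 ≈ 443539.76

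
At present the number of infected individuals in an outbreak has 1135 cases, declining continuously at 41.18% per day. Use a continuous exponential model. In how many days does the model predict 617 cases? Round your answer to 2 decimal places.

t ≈ 1.48 days

617 = 1135 · e^(-0.4118·t)
t = ln(617/1135) / -0.4118 = ln(0.54361) / -0.4118 = -0.60952 / -0.4118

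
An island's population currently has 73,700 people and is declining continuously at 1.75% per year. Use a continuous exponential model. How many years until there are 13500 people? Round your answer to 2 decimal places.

t ≈ 96.99 years

13500 = 73700 · e^(-0.0175·t)
t = ln(13500/73700) / -0.0175 = ln(0.18318) / -0.0175 = -1.69731 / -0.0175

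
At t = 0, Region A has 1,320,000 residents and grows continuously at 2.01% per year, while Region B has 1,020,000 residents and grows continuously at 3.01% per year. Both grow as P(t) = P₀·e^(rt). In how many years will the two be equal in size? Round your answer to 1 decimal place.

t ≈ 25.8 years

1320000·e^(0.0201t) = 1020000·e^(0.0301t)
1320000/1020000 = e^((0.0301 − 0.0201)t) → ln(1.29412) = 0.01·t
t = 0.25783 / 0.01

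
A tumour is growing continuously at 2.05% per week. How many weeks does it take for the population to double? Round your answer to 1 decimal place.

doubling time = ln(2) / |r| = 0.69315 / 0.0205

doubling time ≈ 33.8 weeks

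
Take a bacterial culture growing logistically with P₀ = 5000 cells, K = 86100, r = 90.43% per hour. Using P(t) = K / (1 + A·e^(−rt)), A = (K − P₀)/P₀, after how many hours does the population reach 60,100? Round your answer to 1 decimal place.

t ≈ 4.0 hours

A = (86100 − 5000)/5000 = 16.22
60100 = 86100/(1 + 16.22·e^(−0.9043t)) → 1 + 16.22·e^(−0.9043t) = 1.43261
e^(−0.9043t) = 0.026672 → t = ln(37.49315)/0.9043 = 3.62416/0.9043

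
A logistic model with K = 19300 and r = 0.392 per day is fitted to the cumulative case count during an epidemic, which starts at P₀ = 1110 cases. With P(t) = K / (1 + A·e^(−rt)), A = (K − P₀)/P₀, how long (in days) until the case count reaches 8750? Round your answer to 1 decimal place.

A = (19300 − 1110)/1110 = 16.38739
8750 = 19300/(1 + 16.38739·e^(−0.392t)) → 1 + 16.38739·e^(−0.392t) = 2.20571
e^(−0.392t) = 0.073576 → t = ln(13.59144)/0.392 = 2.60944/0.392

t ≈ 6.7 days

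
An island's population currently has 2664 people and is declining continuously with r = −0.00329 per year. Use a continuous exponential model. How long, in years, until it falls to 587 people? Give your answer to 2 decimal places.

t ≈ 459.74 years

587 = 2664 · e^(-0.00329·t)
t = ln(587/2664) / -0.00329 = ln(0.22035) / -0.00329 = -1.51256 / -0.00329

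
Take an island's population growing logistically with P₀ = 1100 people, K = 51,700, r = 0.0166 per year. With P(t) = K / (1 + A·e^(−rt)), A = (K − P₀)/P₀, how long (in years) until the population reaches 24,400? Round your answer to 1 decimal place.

A = (51700 − 1100)/1100 = 46
24400 = 51700/(1 + 46·e^(−0.0166t)) → 1 + 46·e^(−0.0166t) = 2.11885
e^(−0.0166t) = 0.024323 → t = ln(41.11355)/0.0166 = 3.71634/0.0166

t ≈ 223.9 years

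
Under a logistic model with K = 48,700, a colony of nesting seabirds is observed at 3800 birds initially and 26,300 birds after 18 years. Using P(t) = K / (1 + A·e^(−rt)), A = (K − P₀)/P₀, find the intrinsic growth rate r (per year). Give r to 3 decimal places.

A = (48700 − 3800)/3800 = 11.81579
26300 = 48700/(1 + 11.81579·e^(−r·18)) → e^(−18r) = (1.85171 − 1)/11.81579 = 0.072082
r = −ln(0.072082)/18 = 2.62994/18

r ≈ 0.146 per year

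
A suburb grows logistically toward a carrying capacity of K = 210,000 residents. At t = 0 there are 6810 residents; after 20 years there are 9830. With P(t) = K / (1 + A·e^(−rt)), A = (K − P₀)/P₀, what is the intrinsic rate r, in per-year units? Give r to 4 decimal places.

A = (210000 − 6810)/6810 = 29.837
9830 = 210000/(1 + 29.837·e^(−r·20)) → e^(−20r) = (21.36317 − 1)/29.837 = 0.682481
r = −ln(0.682481)/20 = 0.38202/20

r ≈ 0.0191 per year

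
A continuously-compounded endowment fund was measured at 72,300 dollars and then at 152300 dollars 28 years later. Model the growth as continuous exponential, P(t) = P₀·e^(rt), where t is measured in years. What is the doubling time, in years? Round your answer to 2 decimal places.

r = ln(152300/72300) / 28 = ln(2.1065) / 28 ≈ 0.026608 per year
doubling time = ln 2 / |r| = 0.69315 / 0.026608

doubling time ≈ 26.05 years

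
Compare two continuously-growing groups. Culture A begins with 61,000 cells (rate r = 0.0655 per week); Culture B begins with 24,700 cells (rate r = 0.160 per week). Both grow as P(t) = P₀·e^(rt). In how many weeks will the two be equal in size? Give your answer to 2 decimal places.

61000·e^(0.0655t) = 24700·e^(0.16t)
61000/24700 = e^((0.16 − 0.0655)t) → ln(2.46964) = 0.0945·t
t = 0.90407 / 0.0945

t ≈ 9.57 weeks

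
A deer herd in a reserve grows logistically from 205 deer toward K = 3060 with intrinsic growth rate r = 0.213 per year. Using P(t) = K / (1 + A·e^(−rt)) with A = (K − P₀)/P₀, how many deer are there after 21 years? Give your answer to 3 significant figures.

A = (3060 − 205)/205 = 13.92683
P(21) = 3060 / (1 + 13.92683·e^(−0.213·21)) = 3060 / (1 + 13.92683·0.011413)
= 3060 / 1.15895 ≈ 2640.33

≈ 2,640 deer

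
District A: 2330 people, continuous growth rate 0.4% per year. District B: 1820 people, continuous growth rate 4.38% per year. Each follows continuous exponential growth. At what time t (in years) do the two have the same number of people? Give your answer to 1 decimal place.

t ≈ 6.2 years

2330·e^(0.004t) = 1820·e^(0.0438t)
2330/1820 = e^((0.0438 − 0.004)t) → ln(1.28022) = 0.0398·t
t = 0.24703 / 0.0398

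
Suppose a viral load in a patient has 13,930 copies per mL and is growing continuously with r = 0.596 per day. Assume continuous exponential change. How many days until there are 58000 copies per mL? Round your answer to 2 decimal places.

t ≈ 2.39 days

58000 = 13930 · e^(0.596·t)
t = ln(58000/13930) / 0.596 = ln(4.16368) / 0.596 = 1.4264 / 0.596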